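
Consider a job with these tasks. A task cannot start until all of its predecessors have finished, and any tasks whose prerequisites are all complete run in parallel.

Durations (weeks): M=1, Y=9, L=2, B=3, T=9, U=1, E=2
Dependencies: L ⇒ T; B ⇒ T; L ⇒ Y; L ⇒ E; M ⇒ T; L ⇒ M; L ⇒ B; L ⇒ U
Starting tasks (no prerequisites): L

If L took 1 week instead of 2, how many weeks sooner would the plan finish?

Actual critical path: L→B→T = 2+3+9 = 14 ⇒ 14 weeks.
L lies on that path, so at 1 week the path becomes 13 weeks.
The critical path is still L→B→T; finish is now 13 weeks.
Change in finish: 13 − 14 = -1 weeks.

1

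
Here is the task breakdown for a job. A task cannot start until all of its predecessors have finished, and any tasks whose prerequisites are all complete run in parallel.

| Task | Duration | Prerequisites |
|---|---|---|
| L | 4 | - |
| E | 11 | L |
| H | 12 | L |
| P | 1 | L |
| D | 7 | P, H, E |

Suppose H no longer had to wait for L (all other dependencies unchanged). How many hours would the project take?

Original critical path: L→H→D = 4+12+7 = 23 ⇒ 23 hours.
Without L→H, H's earliest start moves from 4 to 0.
After: L→E→D = 4+11+7 = 22 → 22 hours.

22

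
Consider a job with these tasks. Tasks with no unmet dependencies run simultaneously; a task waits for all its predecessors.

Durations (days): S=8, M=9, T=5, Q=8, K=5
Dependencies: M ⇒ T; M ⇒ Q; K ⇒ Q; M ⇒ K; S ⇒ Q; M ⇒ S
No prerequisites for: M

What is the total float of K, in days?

3

The longest chain is M→S→Q = 9+8+8 = 25; overall finish 25 days.
The longest chain containing K totals 22 days.
Float = 25 − 22 = 3.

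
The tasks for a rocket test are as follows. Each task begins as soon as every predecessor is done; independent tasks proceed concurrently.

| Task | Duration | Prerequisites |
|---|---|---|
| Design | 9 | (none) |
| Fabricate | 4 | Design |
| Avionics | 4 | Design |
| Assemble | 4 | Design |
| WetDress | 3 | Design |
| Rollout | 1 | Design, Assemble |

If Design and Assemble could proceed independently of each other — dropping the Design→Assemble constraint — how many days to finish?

With the dependency in place, Design→Assemble→Rollout = 9+4+1 = 14 sets the finish at 14 days.
Without Design→Assemble, Assemble's earliest start moves from 9 to 0.
The longest chain is now Design→Fabricate = 9+4 = 13, so the project takes 13 days.

13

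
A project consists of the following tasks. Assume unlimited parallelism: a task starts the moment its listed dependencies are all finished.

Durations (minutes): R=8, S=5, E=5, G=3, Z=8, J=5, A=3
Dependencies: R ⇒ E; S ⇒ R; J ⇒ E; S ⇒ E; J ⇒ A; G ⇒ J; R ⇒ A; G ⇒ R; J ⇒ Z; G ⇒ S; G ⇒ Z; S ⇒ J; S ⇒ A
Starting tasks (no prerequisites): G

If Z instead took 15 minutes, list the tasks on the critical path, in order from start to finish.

G, S, J, Z

As given, the longest chain is G→S→J→Z = 3+5+5+8 = 21, so the finish is 21 minutes.
Z lies on that path, so at 15 minutes the path becomes 28 minutes.
That remains the longest chain; total 28 minutes.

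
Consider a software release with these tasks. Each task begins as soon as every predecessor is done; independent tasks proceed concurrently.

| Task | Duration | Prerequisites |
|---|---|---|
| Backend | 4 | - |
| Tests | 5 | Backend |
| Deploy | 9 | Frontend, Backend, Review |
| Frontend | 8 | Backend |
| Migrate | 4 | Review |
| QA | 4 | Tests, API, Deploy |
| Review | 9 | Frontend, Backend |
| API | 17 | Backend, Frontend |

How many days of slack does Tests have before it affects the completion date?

Backend→Frontend→Review→Deploy→QA = 4+8+9+9+4 = 34 sets the makespan at 34 days.
Longest path through Tests: 13 days (earliest finish 9, latest finish 30).
Float = 34 − 13 = 21.

21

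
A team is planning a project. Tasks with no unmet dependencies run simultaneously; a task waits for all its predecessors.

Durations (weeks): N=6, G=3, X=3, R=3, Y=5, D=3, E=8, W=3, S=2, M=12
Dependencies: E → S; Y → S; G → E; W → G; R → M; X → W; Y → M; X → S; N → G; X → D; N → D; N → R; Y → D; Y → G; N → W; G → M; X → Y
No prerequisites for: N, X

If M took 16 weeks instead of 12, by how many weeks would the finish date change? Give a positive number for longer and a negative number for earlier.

Critical path before the change: N→W→G→M = 6+3+3+12 = 24 giving 24 weeks.
M lies on that path, so at 16 weeks the path becomes 28 weeks.
That remains the longest chain; total 28 weeks.
Change in finish: 28 − 24 = +4 weeks.

4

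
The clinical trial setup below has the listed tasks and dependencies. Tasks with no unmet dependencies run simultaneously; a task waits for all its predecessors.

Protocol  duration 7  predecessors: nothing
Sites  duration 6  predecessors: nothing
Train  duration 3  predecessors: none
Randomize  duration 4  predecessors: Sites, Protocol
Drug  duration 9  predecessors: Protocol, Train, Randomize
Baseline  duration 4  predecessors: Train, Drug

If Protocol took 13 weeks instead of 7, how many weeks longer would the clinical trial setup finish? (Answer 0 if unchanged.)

Critical path before the change: Protocol→Randomize→Drug→Baseline = 7+4+9+4 = 24 giving 24 weeks.
Protocol lies on that path, so at 13 weeks the path becomes 30 weeks.
That remains the longest chain; total 30 weeks.
Change in finish: 30 − 24 = +6 weeks.

6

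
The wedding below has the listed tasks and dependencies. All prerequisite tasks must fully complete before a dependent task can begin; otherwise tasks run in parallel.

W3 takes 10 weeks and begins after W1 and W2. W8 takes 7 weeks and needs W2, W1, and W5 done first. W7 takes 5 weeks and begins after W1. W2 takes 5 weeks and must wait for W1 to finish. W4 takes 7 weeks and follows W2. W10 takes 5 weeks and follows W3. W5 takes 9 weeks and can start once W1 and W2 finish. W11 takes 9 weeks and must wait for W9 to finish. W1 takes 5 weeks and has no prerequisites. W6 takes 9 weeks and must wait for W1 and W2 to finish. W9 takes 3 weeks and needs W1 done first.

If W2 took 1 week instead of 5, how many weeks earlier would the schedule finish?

Actual critical path: W1→W2→W5→W8 = 5+5+9+7 = 26 ⇒ 26 weeks.
W2 lies on that path, so at 1 week the path becomes 22 weeks.
No other chain overtakes it, so the finish is 22 weeks.
Change in finish: 22 − 26 = -4 weeks.

4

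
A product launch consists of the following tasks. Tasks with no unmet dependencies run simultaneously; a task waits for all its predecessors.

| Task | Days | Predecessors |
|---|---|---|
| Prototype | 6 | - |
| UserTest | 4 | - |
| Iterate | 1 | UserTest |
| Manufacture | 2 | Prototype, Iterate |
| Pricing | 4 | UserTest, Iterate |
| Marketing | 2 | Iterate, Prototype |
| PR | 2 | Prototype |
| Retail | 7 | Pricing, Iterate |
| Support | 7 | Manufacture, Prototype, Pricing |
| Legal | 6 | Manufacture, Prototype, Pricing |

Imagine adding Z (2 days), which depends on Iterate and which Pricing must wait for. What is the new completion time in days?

18

Originally the job takes 16 days.
With Z inserted, Pricing now waits for max(UserTest, Iterate, Z).
New critical path: UserTest→Iterate→Z→Pricing→Retail = 4+1+2+4+7 = 18 ⇒ 18 days.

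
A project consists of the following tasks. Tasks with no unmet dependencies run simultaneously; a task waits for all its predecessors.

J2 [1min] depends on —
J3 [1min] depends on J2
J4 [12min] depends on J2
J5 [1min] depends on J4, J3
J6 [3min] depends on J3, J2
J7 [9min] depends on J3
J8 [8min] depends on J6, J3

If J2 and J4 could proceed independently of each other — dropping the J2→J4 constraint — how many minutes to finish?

Original critical path: J2→J4→J5 = 1+12+1 = 14 ⇒ 14 minutes.
Without J2→J4, J4's earliest start moves from 1 to 0.
The longest chain is now J2→J3→J6→J8 = 1+1+3+8 = 13, so the job takes 13 minutes.

13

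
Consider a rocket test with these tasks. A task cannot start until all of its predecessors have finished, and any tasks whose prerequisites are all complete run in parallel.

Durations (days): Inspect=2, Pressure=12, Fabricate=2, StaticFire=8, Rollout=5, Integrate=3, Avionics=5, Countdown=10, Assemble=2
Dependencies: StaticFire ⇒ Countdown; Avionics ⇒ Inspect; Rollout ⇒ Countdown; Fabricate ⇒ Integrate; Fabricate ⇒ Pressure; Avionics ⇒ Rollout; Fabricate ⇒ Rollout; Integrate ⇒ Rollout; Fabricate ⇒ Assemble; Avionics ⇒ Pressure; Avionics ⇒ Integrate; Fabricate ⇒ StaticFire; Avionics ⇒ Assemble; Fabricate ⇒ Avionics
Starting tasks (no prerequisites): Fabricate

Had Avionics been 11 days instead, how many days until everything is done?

31

As given, the longest chain is Fabricate→Avionics→Integrate→Rollout→Countdown = 2+5+3+5+10 = 25, so the finish is 25 days.
Avionics lies on that path, so at 11 days the path becomes 31 days.
No other chain overtakes it, so the finish is 31 days.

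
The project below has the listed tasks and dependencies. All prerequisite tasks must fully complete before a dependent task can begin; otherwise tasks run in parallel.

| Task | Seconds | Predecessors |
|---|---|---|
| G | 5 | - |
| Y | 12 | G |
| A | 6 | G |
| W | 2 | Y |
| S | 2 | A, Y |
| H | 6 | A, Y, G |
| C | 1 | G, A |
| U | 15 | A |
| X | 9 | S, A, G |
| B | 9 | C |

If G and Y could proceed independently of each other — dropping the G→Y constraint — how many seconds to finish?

26

With the dependency in place, G→Y→S→X = 5+12+2+9 = 28 sets the finish at 28 seconds.
Without G→Y, Y's earliest start moves from 5 to 0.
The longest chain is now G→A→U = 5+6+15 = 26, so the project takes 26 seconds.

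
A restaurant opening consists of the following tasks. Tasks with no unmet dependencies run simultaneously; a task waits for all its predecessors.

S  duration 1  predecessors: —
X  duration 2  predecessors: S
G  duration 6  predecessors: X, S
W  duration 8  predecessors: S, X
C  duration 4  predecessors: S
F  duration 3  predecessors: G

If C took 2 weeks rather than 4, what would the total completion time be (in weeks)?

12

Baseline: S→X→G→F = 1+2+6+3 = 12 → 12 weeks.
C is off the critical path — its longest chain is 5 weeks, giving 7 of slack.
The critical path is still S→X→G→F; finish is now 12 weeks.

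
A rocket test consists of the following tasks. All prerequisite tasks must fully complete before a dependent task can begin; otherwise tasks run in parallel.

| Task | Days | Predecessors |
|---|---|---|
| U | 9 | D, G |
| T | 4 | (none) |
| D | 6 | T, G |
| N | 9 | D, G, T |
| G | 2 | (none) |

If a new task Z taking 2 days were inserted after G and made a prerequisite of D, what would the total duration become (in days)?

19

Originally the job takes 19 days.
With Z inserted, D now waits for max(T, G, Z).
New critical path: T→D→N = 4+6+9 = 19 ⇒ 19 days.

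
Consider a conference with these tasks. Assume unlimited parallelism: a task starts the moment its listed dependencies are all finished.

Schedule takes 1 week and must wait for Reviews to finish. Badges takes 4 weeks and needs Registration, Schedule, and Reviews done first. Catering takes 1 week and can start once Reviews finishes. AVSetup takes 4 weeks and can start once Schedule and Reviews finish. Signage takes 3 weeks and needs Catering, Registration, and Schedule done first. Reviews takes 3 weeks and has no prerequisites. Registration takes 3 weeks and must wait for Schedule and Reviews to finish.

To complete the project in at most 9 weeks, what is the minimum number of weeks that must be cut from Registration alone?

2

Current finish: 11 weeks; target: 9.
Registration is on every critical path, so each week cut from Registration cuts the finish by one (this holds down to a finish of 9).
Need 11 − 9 = 2 weeks off Registration → Registration becomes 1 week, finish becomes 9.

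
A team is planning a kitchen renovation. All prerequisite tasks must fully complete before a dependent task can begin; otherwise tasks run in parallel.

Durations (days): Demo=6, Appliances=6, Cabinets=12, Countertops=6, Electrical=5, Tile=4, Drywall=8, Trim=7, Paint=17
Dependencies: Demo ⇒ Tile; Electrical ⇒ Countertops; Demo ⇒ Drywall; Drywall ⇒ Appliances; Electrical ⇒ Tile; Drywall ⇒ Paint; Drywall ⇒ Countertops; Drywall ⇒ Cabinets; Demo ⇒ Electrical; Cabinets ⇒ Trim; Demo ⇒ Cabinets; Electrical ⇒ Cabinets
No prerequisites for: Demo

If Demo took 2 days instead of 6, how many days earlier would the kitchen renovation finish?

4

Baseline: Demo→Drywall→Cabinets→Trim = 6+8+12+7 = 33 → 33 days.
Demo lies on that path, so at 2 days the path becomes 29 days.
That remains the longest chain; total 29 days.
Change in finish: 29 − 33 = -4 days.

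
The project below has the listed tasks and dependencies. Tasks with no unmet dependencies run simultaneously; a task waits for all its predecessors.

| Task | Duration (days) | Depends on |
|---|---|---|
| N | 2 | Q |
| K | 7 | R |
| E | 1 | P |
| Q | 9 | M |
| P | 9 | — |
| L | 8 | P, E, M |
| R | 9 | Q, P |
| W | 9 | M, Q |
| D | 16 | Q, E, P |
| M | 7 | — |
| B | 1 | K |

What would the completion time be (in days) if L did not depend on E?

33

Before: longest chain M→Q→R→K→B = 7+9+9+7+1 = 33, finish 33.
Without E→L, L's earliest start moves from 10 to 9.
New critical path: M→Q→R→K→B = 7+9+9+7+1 = 33 ⇒ 33 days.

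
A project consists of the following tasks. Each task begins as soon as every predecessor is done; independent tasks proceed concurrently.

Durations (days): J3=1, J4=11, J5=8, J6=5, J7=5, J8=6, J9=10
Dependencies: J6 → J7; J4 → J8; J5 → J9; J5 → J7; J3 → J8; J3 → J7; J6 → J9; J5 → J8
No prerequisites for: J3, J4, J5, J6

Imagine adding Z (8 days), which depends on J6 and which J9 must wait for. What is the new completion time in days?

Originally the plan takes 18 days.
With Z inserted, J9 now waits for max(J6, J5, Z).
New critical path: J6→Z→J9 = 5+8+10 = 23 ⇒ 23 days.

23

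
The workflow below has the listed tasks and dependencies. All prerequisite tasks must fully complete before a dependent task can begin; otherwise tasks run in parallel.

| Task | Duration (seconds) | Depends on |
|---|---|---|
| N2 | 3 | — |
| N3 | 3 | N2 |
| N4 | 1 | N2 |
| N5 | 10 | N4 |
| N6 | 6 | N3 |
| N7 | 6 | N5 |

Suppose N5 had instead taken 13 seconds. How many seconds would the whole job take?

As given, the longest chain is N2→N4→N5→N7 = 3+1+10+6 = 20, so the finish is 20 seconds.
Since N5 is critical, the +3 change carries straight to that chain (now 23 seconds).
No other chain overtakes it, so the finish is 23 seconds.

23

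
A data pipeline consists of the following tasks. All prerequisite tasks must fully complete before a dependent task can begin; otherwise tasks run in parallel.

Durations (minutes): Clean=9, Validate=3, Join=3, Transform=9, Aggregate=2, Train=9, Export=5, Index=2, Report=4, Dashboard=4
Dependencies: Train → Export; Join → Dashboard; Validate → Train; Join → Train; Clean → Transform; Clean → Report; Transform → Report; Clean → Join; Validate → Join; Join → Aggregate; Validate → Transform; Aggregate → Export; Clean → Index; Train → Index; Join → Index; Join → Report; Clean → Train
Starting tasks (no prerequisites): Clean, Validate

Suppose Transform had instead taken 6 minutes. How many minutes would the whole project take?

26

The binding path is Clean→Join→Train→Export = 9+3+9+5 = 26; finish at 26 minutes.
Transform has 4 minutes of float (longest path through it is 22).
That remains the longest chain; total 26 minutes.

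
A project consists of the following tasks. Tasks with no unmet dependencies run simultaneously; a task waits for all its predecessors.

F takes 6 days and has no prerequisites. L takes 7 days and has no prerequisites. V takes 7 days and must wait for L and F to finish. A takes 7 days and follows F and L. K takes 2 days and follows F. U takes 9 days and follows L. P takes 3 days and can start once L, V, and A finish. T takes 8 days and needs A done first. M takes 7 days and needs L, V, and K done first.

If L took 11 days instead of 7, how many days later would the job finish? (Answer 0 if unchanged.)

4

Critical path before the change: L→A→T = 7+7+8 = 22 giving 22 days.
L is on the critical path; changing it to 11 makes that path 26 days.
The critical path is still L→A→T; finish is now 26 days.
Change in finish: 26 − 22 = +4 days.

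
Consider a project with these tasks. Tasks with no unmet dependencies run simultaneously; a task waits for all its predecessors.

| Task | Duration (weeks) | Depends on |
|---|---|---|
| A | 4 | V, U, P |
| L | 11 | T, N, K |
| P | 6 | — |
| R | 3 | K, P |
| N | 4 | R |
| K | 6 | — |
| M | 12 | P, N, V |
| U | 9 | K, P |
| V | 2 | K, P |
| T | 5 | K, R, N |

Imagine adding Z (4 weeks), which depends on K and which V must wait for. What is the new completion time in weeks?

29

Originally the project takes 29 weeks.
With Z inserted, V now waits for max(K, P, Z).
New critical path: K→R→N→T→L = 6+3+4+5+11 = 29 ⇒ 29 weeks.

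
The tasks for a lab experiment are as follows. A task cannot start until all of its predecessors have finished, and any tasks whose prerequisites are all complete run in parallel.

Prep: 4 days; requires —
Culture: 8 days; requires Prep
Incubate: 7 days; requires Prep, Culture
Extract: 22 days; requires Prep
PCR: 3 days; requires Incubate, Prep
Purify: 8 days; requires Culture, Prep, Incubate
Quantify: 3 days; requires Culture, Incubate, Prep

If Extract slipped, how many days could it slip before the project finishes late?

1

The longest chain is Prep→Culture→Incubate→Purify = 4+8+7+8 = 27; overall finish 27 days.
The longest chain containing Extract totals 26 days.
Slack of Extract = 5 − 4 = 1 day.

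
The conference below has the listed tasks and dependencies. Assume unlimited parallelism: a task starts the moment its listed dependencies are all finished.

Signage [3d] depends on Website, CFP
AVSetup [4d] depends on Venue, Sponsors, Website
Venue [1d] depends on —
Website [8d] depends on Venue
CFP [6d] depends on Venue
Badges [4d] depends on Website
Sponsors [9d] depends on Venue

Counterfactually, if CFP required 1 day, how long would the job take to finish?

Baseline: Venue→Sponsors→AVSetup = 1+9+4 = 14 → 14 days.
CFP is off the critical path — its longest chain is 10 days, giving 4 of slack.
No other chain overtakes it, so the finish is 14 days.

14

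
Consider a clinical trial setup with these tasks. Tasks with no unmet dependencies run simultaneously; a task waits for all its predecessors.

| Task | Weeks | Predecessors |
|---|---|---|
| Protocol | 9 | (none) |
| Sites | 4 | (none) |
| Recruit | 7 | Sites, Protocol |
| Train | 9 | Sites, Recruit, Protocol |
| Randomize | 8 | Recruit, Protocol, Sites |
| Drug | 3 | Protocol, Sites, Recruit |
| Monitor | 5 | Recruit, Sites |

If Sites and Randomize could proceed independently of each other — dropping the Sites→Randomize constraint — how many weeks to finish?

25

With the dependency in place, Protocol→Recruit→Train = 9+7+9 = 25 sets the finish at 25 weeks.
Dropping Sites→Randomize doesn't change Randomize's earliest start (16); another predecessor still binds.
The longest chain is now Protocol→Recruit→Train = 9+7+9 = 25, so the clinical trial setup takes 25 weeks.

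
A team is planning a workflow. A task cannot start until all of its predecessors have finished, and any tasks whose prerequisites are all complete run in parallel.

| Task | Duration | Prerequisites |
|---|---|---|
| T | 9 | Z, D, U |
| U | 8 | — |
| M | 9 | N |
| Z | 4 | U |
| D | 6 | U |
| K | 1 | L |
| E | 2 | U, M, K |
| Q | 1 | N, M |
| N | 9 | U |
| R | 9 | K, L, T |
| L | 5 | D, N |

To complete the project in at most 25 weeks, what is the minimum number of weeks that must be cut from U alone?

Current finish: 32 weeks; target: 25.
U is on every critical path, so each week cut from U cuts the finish by one (this holds down to a finish of 25).
Need 32 − 25 = 7 weeks off U → U becomes 1 week, finish becomes 25.

7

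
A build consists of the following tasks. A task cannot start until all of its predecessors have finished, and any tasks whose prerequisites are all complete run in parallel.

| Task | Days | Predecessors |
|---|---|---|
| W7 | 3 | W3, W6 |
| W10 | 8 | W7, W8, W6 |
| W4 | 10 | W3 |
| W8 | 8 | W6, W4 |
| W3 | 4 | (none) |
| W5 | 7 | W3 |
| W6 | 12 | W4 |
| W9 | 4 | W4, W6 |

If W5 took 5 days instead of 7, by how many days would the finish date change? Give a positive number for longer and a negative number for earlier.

0

Baseline: W3→W4→W6→W8→W10 = 4+10+12+8+8 = 42 → 42 days.
W5 is off the critical path — its longest chain is 11 days, giving 31 of slack.
The critical path is still W3→W4→W6→W8→W10; finish is now 42 days.
Change in finish: 42 − 42 = +0 days.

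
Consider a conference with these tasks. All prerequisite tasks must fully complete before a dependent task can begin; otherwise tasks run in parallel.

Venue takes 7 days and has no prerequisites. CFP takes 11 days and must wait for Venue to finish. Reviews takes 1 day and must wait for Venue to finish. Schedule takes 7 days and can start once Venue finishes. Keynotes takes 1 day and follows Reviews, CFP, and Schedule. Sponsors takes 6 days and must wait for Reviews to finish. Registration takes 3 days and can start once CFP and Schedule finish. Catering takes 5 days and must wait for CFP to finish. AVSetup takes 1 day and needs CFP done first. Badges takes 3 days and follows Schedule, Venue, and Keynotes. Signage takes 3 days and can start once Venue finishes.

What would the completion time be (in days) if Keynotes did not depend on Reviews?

With the dependency in place, Venue→CFP→Catering = 7+11+5 = 23 sets the finish at 23 days.
Dropping Reviews→Keynotes doesn't change Keynotes's earliest start (18); another predecessor still binds.
The longest chain is now Venue→CFP→Catering = 7+11+5 = 23, so the project takes 23 days.

23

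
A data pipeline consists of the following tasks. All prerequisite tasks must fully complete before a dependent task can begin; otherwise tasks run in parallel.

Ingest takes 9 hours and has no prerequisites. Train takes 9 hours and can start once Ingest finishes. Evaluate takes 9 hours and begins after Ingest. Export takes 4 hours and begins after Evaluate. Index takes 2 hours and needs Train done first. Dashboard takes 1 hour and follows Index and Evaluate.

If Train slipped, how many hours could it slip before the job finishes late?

The longest chain is Ingest→Evaluate→Export = 9+9+4 = 22; overall finish 22 hours.
The longest chain containing Train totals 21 hours.
Float = 22 − 21 = 1.

1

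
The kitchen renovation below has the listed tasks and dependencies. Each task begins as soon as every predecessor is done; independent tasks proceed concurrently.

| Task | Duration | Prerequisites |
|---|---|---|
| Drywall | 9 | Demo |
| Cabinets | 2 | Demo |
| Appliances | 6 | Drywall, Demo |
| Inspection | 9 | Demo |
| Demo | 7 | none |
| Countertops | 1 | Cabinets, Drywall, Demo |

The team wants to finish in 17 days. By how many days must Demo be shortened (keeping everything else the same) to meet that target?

Current finish: 22 days; target: 17.
Demo is on every critical path, so each day cut from Demo cuts the finish by one (this holds down to a finish of 16).
Need 22 − 17 = 5 days off Demo → Demo becomes 2 days, finish becomes 17.

5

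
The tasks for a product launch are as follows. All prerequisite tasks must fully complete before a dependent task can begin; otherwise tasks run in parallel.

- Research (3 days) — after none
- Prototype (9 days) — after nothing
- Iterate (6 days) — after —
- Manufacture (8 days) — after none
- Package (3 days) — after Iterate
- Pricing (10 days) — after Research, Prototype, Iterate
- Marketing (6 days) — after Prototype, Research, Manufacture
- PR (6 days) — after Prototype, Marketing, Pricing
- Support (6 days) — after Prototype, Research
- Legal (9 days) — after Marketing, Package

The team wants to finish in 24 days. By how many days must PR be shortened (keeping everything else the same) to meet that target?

Current finish: 25 days; target: 24.
PR is on every critical path, so each day cut from PR cuts the finish by one (this holds down to a finish of 24).
Need 25 − 24 = 1 day off PR → PR becomes 5 days, finish becomes 24.

1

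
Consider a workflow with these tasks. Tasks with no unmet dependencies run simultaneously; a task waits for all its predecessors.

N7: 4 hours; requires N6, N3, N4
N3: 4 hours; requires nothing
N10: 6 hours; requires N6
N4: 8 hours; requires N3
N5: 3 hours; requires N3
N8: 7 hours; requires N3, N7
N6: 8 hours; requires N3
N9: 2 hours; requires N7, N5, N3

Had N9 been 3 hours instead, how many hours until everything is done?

Critical path before the change: N3→N4→N7→N8 = 4+8+4+7 = 23 giving 23 hours.
N9 has 5 hours of float (longest path through it is 18).
The critical path is still N3→N4→N7→N8; finish is now 23 hours.

23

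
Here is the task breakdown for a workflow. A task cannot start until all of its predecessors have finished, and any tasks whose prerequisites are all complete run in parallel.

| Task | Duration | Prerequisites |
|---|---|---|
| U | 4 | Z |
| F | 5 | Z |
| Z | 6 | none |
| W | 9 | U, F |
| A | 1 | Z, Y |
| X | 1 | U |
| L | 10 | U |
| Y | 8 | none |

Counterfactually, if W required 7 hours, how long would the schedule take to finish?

20

Critical path before the change: Z→F→W = 6+5+9 = 20 giving 20 hours.
W is on the critical path; changing it to 7 makes that path 18 hours.
New critical path: Z→U→L = 6+4+10 = 20 ⇒ 20 hours.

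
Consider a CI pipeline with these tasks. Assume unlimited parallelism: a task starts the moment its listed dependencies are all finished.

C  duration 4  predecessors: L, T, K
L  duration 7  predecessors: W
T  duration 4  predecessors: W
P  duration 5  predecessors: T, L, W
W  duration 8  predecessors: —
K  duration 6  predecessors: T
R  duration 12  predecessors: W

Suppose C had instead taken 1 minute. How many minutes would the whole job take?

Critical path before the change: W→T→K→C = 8+4+6+4 = 22 giving 22 minutes.
Since C is critical, the -3 change carries straight to that chain (now 19 minutes).
Now W→L→P = 8+7+5 = 20 is longest, so the finish becomes 20 minutes.

20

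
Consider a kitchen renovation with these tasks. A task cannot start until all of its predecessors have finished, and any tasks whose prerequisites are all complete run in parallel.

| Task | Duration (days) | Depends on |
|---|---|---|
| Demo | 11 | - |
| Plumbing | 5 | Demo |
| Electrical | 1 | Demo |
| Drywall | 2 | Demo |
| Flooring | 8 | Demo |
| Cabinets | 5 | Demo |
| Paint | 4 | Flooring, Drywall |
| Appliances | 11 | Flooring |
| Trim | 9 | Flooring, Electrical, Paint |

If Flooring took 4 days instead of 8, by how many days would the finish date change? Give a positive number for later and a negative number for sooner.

Baseline: Demo→Flooring→Paint→Trim = 11+8+4+9 = 32 → 32 days.
Since Flooring is critical, the -4 change carries straight to that chain (now 28 days).
No other chain overtakes it, so the finish is 28 days.
Change in finish: 28 − 32 = -4 days.

-4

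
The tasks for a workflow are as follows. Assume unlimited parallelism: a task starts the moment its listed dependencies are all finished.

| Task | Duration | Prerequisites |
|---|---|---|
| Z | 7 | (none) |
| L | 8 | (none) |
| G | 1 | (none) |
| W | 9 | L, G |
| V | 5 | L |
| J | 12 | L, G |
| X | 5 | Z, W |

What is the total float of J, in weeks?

2

L→W→X = 8+9+5 = 22 sets the makespan at 22 weeks.
J finishes as early as 20 and must finish by 22.
So J can slip 22 − 20 = 2 weeks.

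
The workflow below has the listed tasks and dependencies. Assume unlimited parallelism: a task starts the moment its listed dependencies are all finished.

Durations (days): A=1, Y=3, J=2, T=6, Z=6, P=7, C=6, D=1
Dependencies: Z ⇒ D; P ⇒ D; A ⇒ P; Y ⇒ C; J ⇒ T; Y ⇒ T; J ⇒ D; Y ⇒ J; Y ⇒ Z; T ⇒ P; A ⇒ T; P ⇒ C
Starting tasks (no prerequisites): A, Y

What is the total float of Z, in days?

Critical path: Y→J→T→P→C = 3+2+6+7+6 = 24, so the finish is 24 days.
The longest chain containing Z totals 10 days.
So Z can slip 23 − 9 = 14 days.

14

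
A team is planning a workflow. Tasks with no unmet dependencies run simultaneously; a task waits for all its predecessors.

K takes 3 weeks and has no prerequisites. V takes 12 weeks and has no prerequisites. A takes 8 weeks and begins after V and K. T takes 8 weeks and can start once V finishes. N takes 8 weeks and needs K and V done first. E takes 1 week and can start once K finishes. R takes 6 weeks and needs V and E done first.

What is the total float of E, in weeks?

10

The longest chain is V→A = 12+8 = 20; overall finish 20 weeks.
Longest path through E: 10 weeks (earliest finish 4, latest finish 14).
Float = 20 − 10 = 10.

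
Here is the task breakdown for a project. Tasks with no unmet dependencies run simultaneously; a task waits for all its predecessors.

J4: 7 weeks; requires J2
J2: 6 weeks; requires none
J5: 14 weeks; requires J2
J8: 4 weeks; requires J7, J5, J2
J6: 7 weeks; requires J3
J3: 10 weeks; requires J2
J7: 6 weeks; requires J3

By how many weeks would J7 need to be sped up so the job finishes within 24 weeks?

2

Current finish: 26 weeks; target: 24.
J7 is on every critical path, so each week cut from J7 cuts the finish by one (this holds down to a finish of 24).
Need 26 − 24 = 2 weeks off J7 → J7 becomes 4 weeks, finish becomes 24.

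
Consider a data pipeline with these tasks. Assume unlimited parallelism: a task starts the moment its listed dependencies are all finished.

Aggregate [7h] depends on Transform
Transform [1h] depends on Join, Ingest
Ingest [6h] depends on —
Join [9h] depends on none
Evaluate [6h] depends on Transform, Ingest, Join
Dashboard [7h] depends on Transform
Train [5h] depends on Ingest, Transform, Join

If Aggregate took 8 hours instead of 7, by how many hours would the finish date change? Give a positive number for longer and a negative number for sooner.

Actual critical path: Join→Transform→Aggregate = 9+1+7 = 17 ⇒ 17 hours.
Since Aggregate is critical, the +1 change carries straight to that chain (now 18 hours).
No other chain overtakes it, so the finish is 18 hours.
Change in finish: 18 − 17 = +1 hours.

1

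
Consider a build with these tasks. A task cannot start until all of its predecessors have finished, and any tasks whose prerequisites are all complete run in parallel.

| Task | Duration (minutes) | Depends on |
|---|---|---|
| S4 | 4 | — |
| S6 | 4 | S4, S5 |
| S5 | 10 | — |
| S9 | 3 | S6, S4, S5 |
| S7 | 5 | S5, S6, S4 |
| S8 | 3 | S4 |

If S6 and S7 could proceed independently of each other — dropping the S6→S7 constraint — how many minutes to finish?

With the dependency in place, S5→S6→S7 = 10+4+5 = 19 sets the finish at 19 minutes.
Without S6→S7, S7's earliest start moves from 14 to 10.
After: S5→S6→S9 = 10+4+3 = 17 → 17 minutes.

17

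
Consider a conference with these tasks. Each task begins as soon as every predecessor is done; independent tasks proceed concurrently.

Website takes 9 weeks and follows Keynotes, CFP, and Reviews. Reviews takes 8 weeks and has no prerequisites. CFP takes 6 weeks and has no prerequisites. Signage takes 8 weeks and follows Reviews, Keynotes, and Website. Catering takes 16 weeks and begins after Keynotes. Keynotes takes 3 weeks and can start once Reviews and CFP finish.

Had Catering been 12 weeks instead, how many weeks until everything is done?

As given, the longest chain is Reviews→Keynotes→Website→Signage = 8+3+9+8 = 28, so the finish is 28 weeks.
Catering has 1 week of float (longest path through it is 27).
The critical path is still Reviews→Keynotes→Website→Signage; finish is now 28 weeks.

28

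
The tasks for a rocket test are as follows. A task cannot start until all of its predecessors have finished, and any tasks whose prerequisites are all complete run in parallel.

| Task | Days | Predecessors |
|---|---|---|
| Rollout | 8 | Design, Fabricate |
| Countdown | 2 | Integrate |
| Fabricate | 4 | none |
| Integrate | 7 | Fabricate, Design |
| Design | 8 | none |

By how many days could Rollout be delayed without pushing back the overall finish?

1

Design→Integrate→Countdown = 8+7+2 = 17 sets the makespan at 17 days.
Longest path through Rollout: 16 days (earliest finish 16, latest finish 17).
Float = 17 − 16 = 1.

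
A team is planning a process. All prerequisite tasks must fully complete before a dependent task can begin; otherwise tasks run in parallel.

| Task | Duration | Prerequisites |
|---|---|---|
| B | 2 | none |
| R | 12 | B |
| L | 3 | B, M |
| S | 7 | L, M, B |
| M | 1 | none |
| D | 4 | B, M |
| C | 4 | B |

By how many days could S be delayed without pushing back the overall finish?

Critical path: B→R = 2+12 = 14, so the finish is 14 days.
S finishes as early as 12 and must finish by 14.
So S can slip 14 − 12 = 2 days.

2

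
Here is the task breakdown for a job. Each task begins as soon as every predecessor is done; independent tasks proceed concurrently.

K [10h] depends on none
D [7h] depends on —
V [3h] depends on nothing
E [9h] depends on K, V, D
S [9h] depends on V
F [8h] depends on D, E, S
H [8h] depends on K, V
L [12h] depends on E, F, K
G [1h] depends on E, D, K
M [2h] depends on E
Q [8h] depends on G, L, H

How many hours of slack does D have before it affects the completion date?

K→E→F→L→Q = 10+9+8+12+8 = 47 sets the makespan at 47 hours.
D finishes as early as 7 and must finish by 10.
Float = 47 − 44 = 3.

3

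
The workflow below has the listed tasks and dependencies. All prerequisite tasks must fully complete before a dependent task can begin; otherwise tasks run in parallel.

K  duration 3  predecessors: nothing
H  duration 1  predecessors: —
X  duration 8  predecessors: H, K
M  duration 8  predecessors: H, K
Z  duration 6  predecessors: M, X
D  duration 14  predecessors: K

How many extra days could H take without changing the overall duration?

K→X→Z = 3+8+6 = 17 sets the makespan at 17 days.
Longest path through H: 15 days (earliest finish 1, latest finish 3).
So H can slip 3 − 1 = 2 days.

2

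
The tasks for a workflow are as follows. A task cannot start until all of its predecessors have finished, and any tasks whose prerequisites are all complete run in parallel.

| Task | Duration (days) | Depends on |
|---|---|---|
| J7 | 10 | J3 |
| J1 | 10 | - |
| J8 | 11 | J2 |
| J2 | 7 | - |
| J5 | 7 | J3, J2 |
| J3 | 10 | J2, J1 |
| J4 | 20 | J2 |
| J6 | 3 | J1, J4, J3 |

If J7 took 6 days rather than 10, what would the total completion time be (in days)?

30

Critical path before the change: J1→J3→J7 = 10+10+10 = 30 giving 30 days.
J7 lies on that path, so at 6 days the path becomes 26 days.
Now J2→J4→J6 = 7+20+3 = 30 is longest, so the finish becomes 30 days.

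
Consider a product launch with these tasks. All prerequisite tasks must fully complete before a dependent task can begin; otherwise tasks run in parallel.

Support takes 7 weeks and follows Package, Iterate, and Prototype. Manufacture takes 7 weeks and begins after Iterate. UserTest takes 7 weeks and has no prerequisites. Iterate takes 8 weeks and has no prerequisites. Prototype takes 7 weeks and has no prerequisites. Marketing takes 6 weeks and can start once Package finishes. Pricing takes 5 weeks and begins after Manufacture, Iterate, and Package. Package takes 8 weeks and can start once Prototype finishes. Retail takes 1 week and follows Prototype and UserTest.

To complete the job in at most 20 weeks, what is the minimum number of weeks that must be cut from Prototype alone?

Current finish: 22 weeks; target: 20.
Prototype is on every critical path, so each week cut from Prototype cuts the finish by one (this holds down to a finish of 20).
Need 22 − 20 = 2 weeks off Prototype → Prototype becomes 5 weeks, finish becomes 20.

2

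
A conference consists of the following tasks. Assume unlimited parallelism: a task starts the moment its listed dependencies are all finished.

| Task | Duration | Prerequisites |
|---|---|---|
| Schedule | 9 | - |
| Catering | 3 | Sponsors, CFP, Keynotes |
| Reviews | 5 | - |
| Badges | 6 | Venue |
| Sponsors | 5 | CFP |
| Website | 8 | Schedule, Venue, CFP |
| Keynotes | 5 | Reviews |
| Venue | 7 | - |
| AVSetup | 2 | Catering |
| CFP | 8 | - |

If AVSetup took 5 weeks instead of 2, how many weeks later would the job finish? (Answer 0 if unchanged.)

Baseline: CFP→Sponsors→Catering→AVSetup = 8+5+3+2 = 18 → 18 weeks.
Since AVSetup is critical, the +3 change carries straight to that chain (now 21 weeks).
No other chain overtakes it, so the finish is 21 weeks.
Change in finish: 21 − 18 = +3 weeks.

3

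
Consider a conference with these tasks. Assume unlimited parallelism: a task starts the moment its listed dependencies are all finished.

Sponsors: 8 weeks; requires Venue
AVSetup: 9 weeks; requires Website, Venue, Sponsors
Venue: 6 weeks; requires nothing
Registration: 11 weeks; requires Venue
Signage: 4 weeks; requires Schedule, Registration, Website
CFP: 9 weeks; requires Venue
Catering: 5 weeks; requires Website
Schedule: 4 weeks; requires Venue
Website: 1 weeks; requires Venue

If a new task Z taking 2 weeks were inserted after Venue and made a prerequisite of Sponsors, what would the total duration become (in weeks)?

Originally the schedule takes 23 weeks.
With Z inserted, Sponsors now waits for max(Venue, Z).
New critical path: Venue→Z→Sponsors→AVSetup = 6+2+8+9 = 25 ⇒ 25 weeks.

25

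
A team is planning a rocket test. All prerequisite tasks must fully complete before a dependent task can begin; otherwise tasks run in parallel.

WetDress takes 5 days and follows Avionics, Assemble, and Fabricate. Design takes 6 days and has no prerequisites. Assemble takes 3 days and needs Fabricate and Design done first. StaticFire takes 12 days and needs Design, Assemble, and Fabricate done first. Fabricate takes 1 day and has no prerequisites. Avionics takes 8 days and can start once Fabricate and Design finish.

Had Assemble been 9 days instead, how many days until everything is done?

Actual critical path: Design→Assemble→StaticFire = 6+3+12 = 21 ⇒ 21 days.
Assemble lies on that path, so at 9 days the path becomes 27 days.
No other chain overtakes it, so the finish is 27 days.

27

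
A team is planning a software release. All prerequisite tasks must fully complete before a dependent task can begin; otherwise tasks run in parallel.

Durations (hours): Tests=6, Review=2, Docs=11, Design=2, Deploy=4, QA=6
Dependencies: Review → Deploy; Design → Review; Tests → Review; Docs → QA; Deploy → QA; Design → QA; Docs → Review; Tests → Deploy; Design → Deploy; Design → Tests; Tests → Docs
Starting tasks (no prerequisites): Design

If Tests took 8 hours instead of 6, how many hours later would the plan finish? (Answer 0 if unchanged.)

2

Baseline: Design→Tests→Docs→Review→Deploy→QA = 2+6+11+2+4+6 = 31 → 31 hours.
Tests lies on that path, so at 8 hours the path becomes 33 hours.
No other chain overtakes it, so the finish is 33 hours.
Change in finish: 33 − 31 = +2 hours.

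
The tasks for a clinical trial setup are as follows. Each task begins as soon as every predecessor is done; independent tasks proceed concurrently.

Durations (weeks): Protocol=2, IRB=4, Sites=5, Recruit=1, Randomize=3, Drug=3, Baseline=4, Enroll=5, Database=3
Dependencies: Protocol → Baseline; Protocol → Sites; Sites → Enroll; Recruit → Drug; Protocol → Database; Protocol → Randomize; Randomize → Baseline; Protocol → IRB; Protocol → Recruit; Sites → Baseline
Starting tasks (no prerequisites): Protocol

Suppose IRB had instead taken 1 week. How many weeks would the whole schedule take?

12

Critical path before the change: Protocol→Sites→Enroll = 2+5+5 = 12 giving 12 weeks.
IRB is off the critical path — its longest chain is 6 weeks, giving 6 of slack.
The critical path is still Protocol→Sites→Enroll; finish is now 12 weeks.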